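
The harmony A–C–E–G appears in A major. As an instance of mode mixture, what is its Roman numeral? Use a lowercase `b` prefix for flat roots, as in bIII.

The root A is the diatonic 1st degree of A major; the borrowing shows in the chord quality. A–C–E–G is a minor-seventh chord — the form found in A minor, not the diatonic I (A). Borrowed into A major it is written i7.

i7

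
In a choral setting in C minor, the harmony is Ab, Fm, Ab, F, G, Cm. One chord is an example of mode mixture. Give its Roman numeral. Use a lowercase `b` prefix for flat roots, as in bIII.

C minor has the diatonic set Cm, Ddim, Eb, Fm, G, Ab, Bb (with V from harmonic minor). Ab, Fm, G and Cm are all diatonic. But F (F–A–C) is foreign: the diatonic iv on degree 4 is Fm, whereas F comes from C major. It is labeled IV.

IV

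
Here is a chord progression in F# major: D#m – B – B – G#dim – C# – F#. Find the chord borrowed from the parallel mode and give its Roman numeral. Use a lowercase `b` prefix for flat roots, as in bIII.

ii°

F# major has the diatonic set F#, G#m, A#m, B, C#, D#m, E#dim. D#m, B, C# and F# are all diatonic. But G#dim (G#–B–D) is foreign: the diatonic ii on degree 2 is G#m, whereas G#dim comes from F# minor. It is labeled ii°.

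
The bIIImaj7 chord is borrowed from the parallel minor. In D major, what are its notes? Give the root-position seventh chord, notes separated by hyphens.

The root of bIIImaj7 is the lowered 3rd degree: F# becomes F. Building the major-seventh chord from the parallel minor on F: F–A–C–E.

F-A-C-E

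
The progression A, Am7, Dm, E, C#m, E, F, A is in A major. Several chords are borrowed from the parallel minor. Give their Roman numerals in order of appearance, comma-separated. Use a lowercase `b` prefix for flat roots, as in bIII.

i7, iv, bVI

In A major the diatonic chords are A, Bm, C#m, D, E, F#m, G#dim. Of the given chords, A, E and C#m are diatonic. Am7 (A–C–E–G) doesn't fit — on degree 1 A major would have A (I). Am7 is the degree-1 chord of A minor, so it is the borrowed i7. Dm (D–F–A) is not: scale degree 4 in A major carries D (IV). In A minor the chord on that degree is Dm, so here it functions as iv, borrowed from the parallel minor. F (F–A–C) doesn't fit — on degree 6 A major would have F#m (vi). F is the degree-6 chord of A minor, so it is the borrowed bVI.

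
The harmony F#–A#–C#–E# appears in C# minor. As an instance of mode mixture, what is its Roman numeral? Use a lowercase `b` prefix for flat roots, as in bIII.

The root F# is the diatonic 4th degree of C# minor; the borrowing shows in the chord quality. Diatonically C# minor has F#m (iv) on that degree; F#–A#–C#–E# is instead the major-seventh chord native to C# major, so it takes the label IVmaj7.

IVmaj7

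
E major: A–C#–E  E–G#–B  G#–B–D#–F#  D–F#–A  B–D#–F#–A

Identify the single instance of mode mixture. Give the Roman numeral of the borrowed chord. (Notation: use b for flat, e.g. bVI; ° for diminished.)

E major has the diatonic set E, F#m, G#m, A, B, C#m, D#dim. A–C#–E = A, E–G#–B = E, G#–B–D#–F# = G#m7 and B–D#–F#–A = B7 all belong to that set. But D–F#–A is foreign: the diatonic vii° on degree 7 is D#dim, whereas D comes from E minor. It is labeled bVII.

bVII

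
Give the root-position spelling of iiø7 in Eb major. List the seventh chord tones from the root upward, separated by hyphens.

F-Ab-Cb-Eb

The root, F, is scale degree 2 — the same note in Eb major and Eb minor; only the chord quality changes. Stacking thirds in Eb minor on F gives F–Ab–Cb–Eb.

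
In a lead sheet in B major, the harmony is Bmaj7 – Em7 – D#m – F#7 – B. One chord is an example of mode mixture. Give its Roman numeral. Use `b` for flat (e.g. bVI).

iv7

B major has the diatonic set B, C#m, D#m, E, F#, G#m, A#dim. Bmaj7, D#m, F#7 and B all belong to that set. But Em7 (E–G–B–D) is foreign: the diatonic IV on degree 4 is E, whereas Em7 comes from B minor. It is labeled iv7.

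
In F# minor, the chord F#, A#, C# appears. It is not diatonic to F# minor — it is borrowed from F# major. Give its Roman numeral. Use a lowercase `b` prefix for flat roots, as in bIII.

I

F# is scale degree 1 in F# minor. Diatonically F# minor has F#m (i) on that degree; F#–A#–C# is instead the major chord native to F# major, so it takes the label I.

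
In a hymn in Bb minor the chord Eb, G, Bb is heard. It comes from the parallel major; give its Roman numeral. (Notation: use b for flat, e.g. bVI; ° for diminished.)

IV

The root Eb is the diatonic 4th degree of Bb minor; the borrowing shows in the chord quality. Eb–G–Bb is a major chord — the form found in Bb major, not the diatonic iv (Ebm). Borrowed into Bb minor it is written IV.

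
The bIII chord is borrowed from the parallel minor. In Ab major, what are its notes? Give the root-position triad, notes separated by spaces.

The root of bIII is the lowered 3rd degree: C becomes Cb. Building the major chord from the parallel minor on Cb: Cb–Eb–Gb.

Cb Eb Gb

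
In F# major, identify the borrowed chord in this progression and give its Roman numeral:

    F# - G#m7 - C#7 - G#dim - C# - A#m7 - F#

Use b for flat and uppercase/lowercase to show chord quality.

ii°

In F# major the diatonic chords are F#, G#m, A#m, B, C#, D#m, E#dim. F#, G#m7, C#7, C# and A#m7 are all diatonic. But G#dim (G#–B–D) is foreign: the diatonic ii on degree 2 is G#m, whereas G#dim comes from F# minor. It is labeled ii°.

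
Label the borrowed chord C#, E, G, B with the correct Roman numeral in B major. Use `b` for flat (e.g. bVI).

The root C# is the diatonic 2nd degree of B major; the borrowing shows in the chord quality. The diatonic chord on degree 2 would be C#m (ii), but C#–E–G–B is the half-diminished-seventh chord from B minor. As a borrowed chord it is labeled iiø7.

iiø7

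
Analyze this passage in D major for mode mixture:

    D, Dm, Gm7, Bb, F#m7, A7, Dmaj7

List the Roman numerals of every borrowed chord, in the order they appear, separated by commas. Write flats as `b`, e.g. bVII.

i, iv7, bVI

In D major the diatonic chords are D, Em, F#m, G, A, Bm, C#dim. D, F#m7, A7 and Dmaj7 all belong to that set. Dm (D–F–A) is not: scale degree 1 in D major carries D (I). In D minor the chord on that degree is Dm, so here it functions as i, borrowed from the parallel minor. Gm7 (G–Bb–D–F) doesn't fit — on degree 4 D major would have G (IV). Gm7 is the degree-4 chord of D minor, so it is the borrowed iv7. Bb (Bb–D–F) doesn't fit — on degree 6 D major would have Bm (vi). Bb is the degree-6 chord of D minor, so it is the borrowed bVI.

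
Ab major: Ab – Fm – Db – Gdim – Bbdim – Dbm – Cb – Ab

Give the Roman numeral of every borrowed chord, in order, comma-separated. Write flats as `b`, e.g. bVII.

In Ab major the diatonic chords are Ab, Bbm, Cm, Db, Eb, Fm, Gdim. Ab, Fm, Db and Gdim all belong to that set. Bbdim (Bb–Db–Fb) doesn't fit — on degree 2 Ab major would have Bbm (ii). Bbdim is the degree-2 chord of Ab minor, so it is the borrowed ii°. Dbm (Db–Fb–Ab) doesn't fit — on degree 4 Ab major would have Db (IV). Dbm is the degree-4 chord of Ab minor, so it is the borrowed iv. Cb (Cb–Eb–Gb) doesn't fit — on degree 3 Ab major would have Cm (iii). Cb is the degree-3 chord of Ab minor, so it is the borrowed bIII.

ii°, iv, bIII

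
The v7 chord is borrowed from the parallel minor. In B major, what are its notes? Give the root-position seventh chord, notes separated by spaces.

v7 is built on scale degree 5, which is F# in both B major and its parallel. In B minor the chord on F# is F#–A–C#–E.

F# A C# E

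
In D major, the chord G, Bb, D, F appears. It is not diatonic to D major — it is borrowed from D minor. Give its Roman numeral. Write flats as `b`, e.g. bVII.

iv7

G is scale degree 4 in D major. G–Bb–D–F is a minor-seventh chord — the form found in D minor, not the diatonic IV (G). Borrowed into D major it is written iv7.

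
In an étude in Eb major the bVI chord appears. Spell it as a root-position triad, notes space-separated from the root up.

The root of bVI is the lowered 6th degree: C becomes Cb. Building the major chord from the parallel minor on Cb: Cb–Eb–Gb.

Cb Eb Gb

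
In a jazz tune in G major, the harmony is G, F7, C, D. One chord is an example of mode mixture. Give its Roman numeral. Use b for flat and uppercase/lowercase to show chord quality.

bVII7

The diatonic triads in G major are G, Am, Bm, C, D, Em, F#dim. G, C and D are all diatonic. F7 (F–A–C–Eb) doesn't fit — on degree 7 G major would have F#dim (vii°). F7 is the degree-7 chord of G minor, so it is the borrowed bVII7.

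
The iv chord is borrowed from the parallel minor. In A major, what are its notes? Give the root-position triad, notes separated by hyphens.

D-F-A

The root, D, is scale degree 4 — the same note in A major and A minor; only the chord quality changes. In A minor the chord on D is D–F–A.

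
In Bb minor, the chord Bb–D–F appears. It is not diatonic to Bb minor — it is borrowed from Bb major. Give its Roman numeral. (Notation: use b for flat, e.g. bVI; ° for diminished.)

I

Bb is scale degree 1 in Bb minor. Bb–D–F is a major chord — the form found in Bb major, not the diatonic i (Bbm). Borrowed into Bb minor it is written I.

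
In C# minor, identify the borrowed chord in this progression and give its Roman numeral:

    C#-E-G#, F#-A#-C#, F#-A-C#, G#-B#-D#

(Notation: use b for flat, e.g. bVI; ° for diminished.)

IV

The diatonic triads in C# minor (with V from harmonic minor) are C#m, D#dim, E, F#m, G#, A, B. C#–E–G# = C#m, F#–A–C# = F#m and G#–B#–D# = G# are all diatonic. But F#–A#–C# is foreign: the diatonic iv on degree 4 is F#m, whereas F# comes from C# major. It is labeled IV.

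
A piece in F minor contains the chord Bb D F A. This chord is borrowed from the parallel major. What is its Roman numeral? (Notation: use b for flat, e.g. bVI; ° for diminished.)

Bb is scale degree 4 in F minor. The diatonic chord on degree 4 would be Bbm (iv), but Bb–D–F–A is the major-seventh chord from F major. As a borrowed chord it is labeled IVmaj7.

IVmaj7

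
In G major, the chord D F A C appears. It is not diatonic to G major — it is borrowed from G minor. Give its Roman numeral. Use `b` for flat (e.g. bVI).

D is scale degree 5 in G major. The diatonic chord on degree 5 would be D (V), but D–F–A–C is the minor-seventh chord from G minor. As a borrowed chord it is labeled v7.

v7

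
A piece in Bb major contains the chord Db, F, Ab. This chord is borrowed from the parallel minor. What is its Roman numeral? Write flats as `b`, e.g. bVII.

In Bb major scale degree 3 is D; Db is its lowered form, from Bb minor. Db–F–Ab is a major chord — the form found in Bb minor, not the diatonic iii (Dm). Borrowed into Bb major it is written bIII.

bIII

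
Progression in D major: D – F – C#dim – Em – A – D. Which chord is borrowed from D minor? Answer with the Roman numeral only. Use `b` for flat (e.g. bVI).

bIII

In D major the diatonic chords are D, Em, F#m, G, A, Bm, C#dim. Of the given chords, D, C#dim, Em and A are diatonic. F (F–A–C) is not: scale degree 3 in D major carries F#m (iii). In D minor the chord on that degree is F, so here it functions as bIII, borrowed from the parallel minor.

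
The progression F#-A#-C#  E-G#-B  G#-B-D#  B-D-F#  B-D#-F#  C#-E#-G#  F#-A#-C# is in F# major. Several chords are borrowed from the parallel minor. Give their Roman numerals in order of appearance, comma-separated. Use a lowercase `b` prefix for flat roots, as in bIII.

bVII, iv

F# major has the diatonic set F#, G#m, A#m, B, C#, D#m, E#dim. Of the given chords, F#–A#–C# = F#, G#–B–D# = G#m, B–D#–F# = B and C#–E#–G# = C# are diatonic. But E–G#–B is foreign: the diatonic vii° on degree 7 is E#dim, whereas E comes from F# minor. It is labeled bVII. But B–D–F# is foreign: the diatonic IV on degree 4 is B, whereas Bm comes from F# minor. It is labeled iv.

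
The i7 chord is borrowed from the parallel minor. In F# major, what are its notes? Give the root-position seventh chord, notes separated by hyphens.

F#-A-C#-E

i7 is built on scale degree 1, which is F# in both F# major and its parallel. In F# minor the chord on F# is F#–A–C#–E.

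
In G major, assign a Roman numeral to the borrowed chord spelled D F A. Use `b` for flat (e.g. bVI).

v

D is scale degree 5 in G major. Diatonically G major has D (V) on that degree; D–F–A is instead the minor chord native to G minor, so it takes the label v.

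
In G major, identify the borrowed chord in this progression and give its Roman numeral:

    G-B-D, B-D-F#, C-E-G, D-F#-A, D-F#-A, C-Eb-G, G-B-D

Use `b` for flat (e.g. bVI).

The diatonic triads in G major are G, Am, Bm, C, D, Em, F#dim. Of the given chords, G–B–D = G, B–D–F# = Bm, C–E–G = C and D–F#–A = D are diatonic. C–Eb–G doesn't fit — on degree 4 G major would have C (IV). Cm is the degree-4 chord of G minor, so it is the borrowed iv.

iv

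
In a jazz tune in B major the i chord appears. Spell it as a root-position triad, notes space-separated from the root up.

B D F#

i is built on scale degree 1, which is B in both B major and its parallel. In B minor the chord on B is B–D–F#.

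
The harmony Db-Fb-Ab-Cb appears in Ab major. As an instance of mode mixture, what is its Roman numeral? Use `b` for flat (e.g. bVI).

iv7

The root Db is the diatonic 4th degree of Ab major; the borrowing shows in the chord quality. Db–Fb–Ab–Cb is a minor-seventh chord — the form found in Ab minor, not the diatonic IV (Db). Borrowed into Ab major it is written iv7.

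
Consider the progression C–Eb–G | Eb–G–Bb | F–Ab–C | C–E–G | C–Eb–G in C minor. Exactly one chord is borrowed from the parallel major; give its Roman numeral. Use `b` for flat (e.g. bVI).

I

C minor has the diatonic set Cm, Ddim, Eb, Fm, G, Ab, Bb (with V from harmonic minor). C–Eb–G = Cm, Eb–G–Bb = Eb and F–Ab–C = Fm are all diatonic. But C–E–G is foreign: the diatonic i on degree 1 is Cm, whereas C comes from C major. It is labeled I.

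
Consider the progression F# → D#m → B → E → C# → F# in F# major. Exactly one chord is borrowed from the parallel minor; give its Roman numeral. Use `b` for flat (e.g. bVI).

F# major has the diatonic set F#, G#m, A#m, B, C#, D#m, E#dim. F#, D#m, B and C# all belong to that set. E (E–G#–B) is not: scale degree 7 in F# major carries E#dim (vii°). In F# minor the chord on that degree is E, so here it functions as bVII, borrowed from the parallel minor.

bVII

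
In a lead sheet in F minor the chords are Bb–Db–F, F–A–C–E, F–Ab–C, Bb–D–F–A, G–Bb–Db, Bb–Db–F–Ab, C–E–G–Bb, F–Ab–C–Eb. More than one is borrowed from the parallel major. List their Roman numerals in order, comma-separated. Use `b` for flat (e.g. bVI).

F minor has the diatonic set Fm, Gdim, Ab, Bbm, C, Db, Eb (with V from harmonic minor). Of the given chords, Bb–Db–F = Bbm, F–Ab–C = Fm, G–Bb–Db = Gdim, Bb–Db–F–Ab = Bbm7, C–E–G–Bb = C7 and F–Ab–C–Eb = Fm7 are diatonic. F–A–C–E doesn't fit — on degree 1 F minor would have Fm (i). Fmaj7 is the degree-1 chord of F major, so it is the borrowed Imaj7. But Bb–D–F–A is foreign: the diatonic iv on degree 4 is Bbm, whereas Bbmaj7 comes from F major. It is labeled IVmaj7.

Imaj7, IVmaj7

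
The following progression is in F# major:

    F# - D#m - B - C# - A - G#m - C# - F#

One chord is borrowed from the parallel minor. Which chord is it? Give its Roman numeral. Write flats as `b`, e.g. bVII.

In F# major the diatonic chords are F#, G#m, A#m, B, C#, D#m, E#dim. Of the given chords, F#, D#m, B, C# and G#m are diatonic. A (A–C#–E) doesn't fit — on degree 3 F# major would have A#m (iii). A is the degree-3 chord of F# minor, so it is the borrowed bIII.

bIII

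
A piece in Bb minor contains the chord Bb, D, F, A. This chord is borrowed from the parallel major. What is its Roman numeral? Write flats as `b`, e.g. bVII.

Imaj7

Bb is scale degree 1 in Bb minor. Diatonically Bb minor has Bbm (i) on that degree; Bb–D–F–A is instead the major-seventh chord native to Bb major, so it takes the label Imaj7.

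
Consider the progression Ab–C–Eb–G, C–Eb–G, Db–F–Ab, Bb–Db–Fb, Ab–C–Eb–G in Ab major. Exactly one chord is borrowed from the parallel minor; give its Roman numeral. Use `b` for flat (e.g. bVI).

ii°

In Ab major the diatonic chords are Ab, Bbm, Cm, Db, Eb, Fm, Gdim. Ab–C–Eb–G = Abmaj7, C–Eb–G = Cm and Db–F–Ab = Db are all diatonic. But Bb–Db–Fb is foreign: the diatonic ii on degree 2 is Bbm, whereas Bbdim comes from Ab minor. It is labeled ii°.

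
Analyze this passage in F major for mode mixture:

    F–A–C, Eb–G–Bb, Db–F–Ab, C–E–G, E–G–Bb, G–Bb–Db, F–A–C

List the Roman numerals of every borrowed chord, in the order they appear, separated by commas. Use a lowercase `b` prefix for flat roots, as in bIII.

bVII, bVI, ii°

The diatonic triads in F major are F, Gm, Am, Bb, C, Dm, Edim. F–A–C = F, C–E–G = C and E–G–Bb = Edim all belong to that set. But Eb–G–Bb is foreign: the diatonic vii° on degree 7 is Edim, whereas Eb comes from F minor. It is labeled bVII. Db–F–Ab is not: scale degree 6 in F major carries Dm (vi). In F minor the chord on that degree is Db, so here it functions as bVI, borrowed from the parallel minor. But G–Bb–Db is foreign: the diatonic ii on degree 2 is Gm, whereas Gdim comes from F minor. It is labeled ii°.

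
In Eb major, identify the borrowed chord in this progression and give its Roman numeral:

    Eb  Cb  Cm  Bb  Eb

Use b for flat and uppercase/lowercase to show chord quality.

In Eb major the diatonic chords are Eb, Fm, Gm, Ab, Bb, Cm, Ddim. Eb, Cm and Bb are all diatonic. Cb (Cb–Eb–Gb) doesn't fit — on degree 6 Eb major would have Cm (vi). Cb is the degree-6 chord of Eb minor, so it is the borrowed bVI.

bVI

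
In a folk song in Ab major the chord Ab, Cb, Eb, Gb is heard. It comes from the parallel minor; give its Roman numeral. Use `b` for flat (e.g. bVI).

Ab is scale degree 1 in Ab major. Diatonically Ab major has Ab (I) on that degree; Ab–Cb–Eb–Gb is instead the minor-seventh chord native to Ab minor, so it takes the label i7.

i7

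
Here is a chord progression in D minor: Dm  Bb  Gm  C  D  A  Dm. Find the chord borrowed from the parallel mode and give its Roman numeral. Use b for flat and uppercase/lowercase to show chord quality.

I

The diatonic triads in D minor (with V from harmonic minor) are Dm, Edim, F, Gm, A, Bb, C. Dm, Bb, Gm, C and A all belong to that set. D (D–F#–A) is not: scale degree 1 in D minor carries Dm (i). In D major the chord on that degree is D, so here it functions as I, borrowed from the parallel major.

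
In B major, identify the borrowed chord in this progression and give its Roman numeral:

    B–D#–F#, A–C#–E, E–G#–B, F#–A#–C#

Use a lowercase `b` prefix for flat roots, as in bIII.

B major has the diatonic set B, C#m, D#m, E, F#, G#m, A#dim. B–D#–F# = B, E–G#–B = E and F#–A#–C# = F# are all diatonic. A–C#–E is not: scale degree 7 in B major carries A#dim (vii°). In B minor the chord on that degree is A, so here it functions as bVII, borrowed from the parallel minor.

bVII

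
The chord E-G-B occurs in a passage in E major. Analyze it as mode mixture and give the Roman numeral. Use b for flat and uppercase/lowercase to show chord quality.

E is scale degree 1 in E major. E–G–B is a minor chord — the form found in E minor, not the diatonic I (E). Borrowed into E major it is written i.

i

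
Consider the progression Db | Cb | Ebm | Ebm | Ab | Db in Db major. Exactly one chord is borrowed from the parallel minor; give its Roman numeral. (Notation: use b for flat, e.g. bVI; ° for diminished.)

Db major has the diatonic set Db, Ebm, Fm, Gb, Ab, Bbm, Cdim. Db, Ebm and Ab all belong to that set. But Cb (Cb–Eb–Gb) is foreign: the diatonic vii° on degree 7 is Cdim, whereas Cb comes from Db minor. It is labeled bVII.

bVII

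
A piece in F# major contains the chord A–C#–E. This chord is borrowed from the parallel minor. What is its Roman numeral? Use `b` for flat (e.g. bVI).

A is the lowered form of scale degree 3 in F# major (the diatonic degree 3 is A#). The diatonic chord on degree 3 would be A#m (iii), but A–C#–E is the major chord from F# minor. As a borrowed chord it is labeled bIII.

bIII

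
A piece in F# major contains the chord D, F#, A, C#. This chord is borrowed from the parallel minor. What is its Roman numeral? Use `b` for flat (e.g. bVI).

In F# major scale degree 6 is D#; D is its lowered form, from F# minor. The diatonic chord on degree 6 would be D#m (vi), but D–F#–A–C# is the major-seventh chord from F# minor. As a borrowed chord it is labeled bVImaj7.

bVImaj7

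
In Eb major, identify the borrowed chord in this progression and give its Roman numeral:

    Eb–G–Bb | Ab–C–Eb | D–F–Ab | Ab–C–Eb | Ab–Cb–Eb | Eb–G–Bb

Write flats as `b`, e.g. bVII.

iv

In Eb major the diatonic chords are Eb, Fm, Gm, Ab, Bb, Cm, Ddim. Eb–G–Bb = Eb, Ab–C–Eb = Ab and D–F–Ab = Ddim are all diatonic. But Ab–Cb–Eb is foreign: the diatonic IV on degree 4 is Ab, whereas Abm comes from Eb minor. It is labeled iv.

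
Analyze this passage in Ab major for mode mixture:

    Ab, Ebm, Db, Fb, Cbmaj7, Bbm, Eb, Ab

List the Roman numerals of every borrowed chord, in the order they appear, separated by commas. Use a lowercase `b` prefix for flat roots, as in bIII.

Ab major has the diatonic set Ab, Bbm, Cm, Db, Eb, Fm, Gdim. Ab, Db, Bbm and Eb all belong to that set. Ebm (Eb–Gb–Bb) is not: scale degree 5 in Ab major carries Eb (V). In Ab minor the chord on that degree is Ebm, so here it functions as v, borrowed from the parallel minor. Fb (Fb–Ab–Cb) is not: scale degree 6 in Ab major carries Fm (vi). In Ab minor the chord on that degree is Fb, so here it functions as bVI, borrowed from the parallel minor. But Cbmaj7 (Cb–Eb–Gb–Bb) is foreign: the diatonic iii on degree 3 is Cm, whereas Cbmaj7 comes from Ab minor. It is labeled bIIImaj7.

v, bVI, bIIImaj7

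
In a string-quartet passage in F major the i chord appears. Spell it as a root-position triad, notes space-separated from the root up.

The root, F, is scale degree 1 — the same note in F major and F minor; only the chord quality changes. In F minor the chord on F is F–Ab–C.

F Ab C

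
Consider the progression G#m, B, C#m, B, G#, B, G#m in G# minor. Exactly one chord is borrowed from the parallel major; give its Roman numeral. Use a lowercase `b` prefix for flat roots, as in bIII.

The diatonic triads in G# minor (with V from harmonic minor) are G#m, A#dim, B, C#m, D#, E, F#. Of the given chords, G#m, B and C#m are diatonic. But G# (G#–B#–D#) is foreign: the diatonic i on degree 1 is G#m, whereas G# comes from G# major. It is labeled I.

I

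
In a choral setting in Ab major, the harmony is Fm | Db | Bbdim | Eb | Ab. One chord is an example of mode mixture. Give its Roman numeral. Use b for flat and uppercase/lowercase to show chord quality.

ii°

In Ab major the diatonic chords are Ab, Bbm, Cm, Db, Eb, Fm, Gdim. Fm, Db, Eb and Ab all belong to that set. But Bbdim (Bb–Db–Fb) is foreign: the diatonic ii on degree 2 is Bbm, whereas Bbdim comes from Ab minor. It is labeled ii°.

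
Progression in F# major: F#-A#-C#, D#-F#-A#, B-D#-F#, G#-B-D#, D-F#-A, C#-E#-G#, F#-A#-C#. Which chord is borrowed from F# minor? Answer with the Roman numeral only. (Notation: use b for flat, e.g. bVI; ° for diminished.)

bVI

In F# major the diatonic chords are F#, G#m, A#m, B, C#, D#m, E#dim. F#–A#–C# = F#, D#–F#–A# = D#m, B–D#–F# = B, G#–B–D# = G#m and C#–E#–G# = C# are all diatonic. D–F#–A is not: scale degree 6 in F# major carries D#m (vi). In F# minor the chord on that degree is D, so here it functions as bVI, borrowed from the parallel minor.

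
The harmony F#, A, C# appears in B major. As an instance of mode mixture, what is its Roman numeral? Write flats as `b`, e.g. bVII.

v

The root F# is the diatonic 5th degree of B major; the borrowing shows in the chord quality. F#–A–C# is a minor chord — the form found in B minor, not the diatonic V (F#). Borrowed into B major it is written v.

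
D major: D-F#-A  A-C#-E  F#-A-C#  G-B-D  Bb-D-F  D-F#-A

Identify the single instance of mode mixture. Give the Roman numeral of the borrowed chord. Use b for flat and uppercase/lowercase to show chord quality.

D major has the diatonic set D, Em, F#m, G, A, Bm, C#dim. Of the given chords, D–F#–A = D, A–C#–E = A, F#–A–C# = F#m and G–B–D = G are diatonic. But Bb–D–F is foreign: the diatonic vi on degree 6 is Bm, whereas Bb comes from D minor. It is labeled bVI.

bVI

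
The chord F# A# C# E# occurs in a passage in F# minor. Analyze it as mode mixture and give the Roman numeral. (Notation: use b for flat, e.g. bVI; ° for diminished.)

The root F# is the diatonic 1st degree of F# minor; the borrowing shows in the chord quality. The diatonic chord on degree 1 would be F#m (i), but F#–A#–C#–E# is the major-seventh chord from F# major. As a borrowed chord it is labeled Imaj7.

Imaj7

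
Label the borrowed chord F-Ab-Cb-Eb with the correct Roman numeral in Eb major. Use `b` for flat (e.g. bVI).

The root F is the diatonic 2nd degree of Eb major; the borrowing shows in the chord quality. The diatonic chord on degree 2 would be Fm (ii), but F–Ab–Cb–Eb is the half-diminished-seventh chord from Eb minor. As a borrowed chord it is labeled iiø7.

iiø7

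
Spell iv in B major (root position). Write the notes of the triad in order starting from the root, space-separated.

E G B

iv is built on scale degree 4, which is E in both B major and its parallel. In B minor the chord on E is E–G–B.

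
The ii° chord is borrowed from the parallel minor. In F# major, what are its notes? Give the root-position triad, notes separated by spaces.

G# B D

ii° is built on scale degree 2, which is G# in both F# major and its parallel. Building the diminished chord from the parallel minor on G#: G#–B–D.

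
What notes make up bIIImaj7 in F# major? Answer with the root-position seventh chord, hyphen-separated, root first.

bIIImaj7 is built on the lowered scale degree 3. In F# major degree 3 is A#; lowered it becomes A. In F# minor the chord on A is A–C#–E–G#.

A-C#-E-G#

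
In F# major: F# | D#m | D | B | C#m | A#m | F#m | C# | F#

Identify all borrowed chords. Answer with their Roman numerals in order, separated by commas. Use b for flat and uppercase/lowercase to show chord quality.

The diatonic triads in F# major are F#, G#m, A#m, B, C#, D#m, E#dim. Of the given chords, F#, D#m, B, A#m and C# are diatonic. But D (D–F#–A) is foreign: the diatonic vi on degree 6 is D#m, whereas D comes from F# minor. It is labeled bVI. But C#m (C#–E–G#) is foreign: the diatonic V on degree 5 is C#, whereas C#m comes from F# minor. It is labeled v. But F#m (F#–A–C#) is foreign: the diatonic I on degree 1 is F#, whereas F#m comes from F# minor. It is labeled i.

bVI, v, i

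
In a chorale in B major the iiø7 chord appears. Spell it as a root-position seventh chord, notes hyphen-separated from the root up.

C#-E-G-B

The root, C#, is scale degree 2 — the same note in B major and B minor; only the chord quality changes. Building the half-diminished-seventh chord from the parallel minor on C#: C#–E–G–B.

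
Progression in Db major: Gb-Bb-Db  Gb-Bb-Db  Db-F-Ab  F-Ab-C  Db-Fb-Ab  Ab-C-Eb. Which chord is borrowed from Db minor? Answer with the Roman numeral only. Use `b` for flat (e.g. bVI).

i

In Db major the diatonic chords are Db, Ebm, Fm, Gb, Ab, Bbm, Cdim. Gb–Bb–Db = Gb, Db–F–Ab = Db, F–Ab–C = Fm and Ab–C–Eb = Ab all belong to that set. Db–Fb–Ab doesn't fit — on degree 1 Db major would have Db (I). Dbm is the degree-1 chord of Db minor, so it is the borrowed i.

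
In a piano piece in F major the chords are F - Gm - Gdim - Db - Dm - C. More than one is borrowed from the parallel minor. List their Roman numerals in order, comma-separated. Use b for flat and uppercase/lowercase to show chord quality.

ii°, bVI

F major has the diatonic set F, Gm, Am, Bb, C, Dm, Edim. F, Gm, Dm and C are all diatonic. But Gdim (G–Bb–Db) is foreign: the diatonic ii on degree 2 is Gm, whereas Gdim comes from F minor. It is labeled ii°. Db (Db–F–Ab) doesn't fit — on degree 6 F major would have Dm (vi). Db is the degree-6 chord of F minor, so it is the borrowed bVI.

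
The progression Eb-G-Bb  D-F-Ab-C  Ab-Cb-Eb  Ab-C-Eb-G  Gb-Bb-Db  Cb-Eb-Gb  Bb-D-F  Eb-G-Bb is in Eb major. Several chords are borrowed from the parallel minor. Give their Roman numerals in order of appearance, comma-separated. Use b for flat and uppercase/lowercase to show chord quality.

Eb major has the diatonic set Eb, Fm, Gm, Ab, Bb, Cm, Ddim. Of the given chords, Eb–G–Bb = Eb, D–F–Ab–C = Dm7b5, Ab–C–Eb–G = Abmaj7 and Bb–D–F = Bb are diatonic. Ab–Cb–Eb is not: scale degree 4 in Eb major carries Ab (IV). In Eb minor the chord on that degree is Abm, so here it functions as iv, borrowed from the parallel minor. But Gb–Bb–Db is foreign: the diatonic iii on degree 3 is Gm, whereas Gb comes from Eb minor. It is labeled bIII. But Cb–Eb–Gb is foreign: the diatonic vi on degree 6 is Cm, whereas Cb comes from Eb minor. It is labeled bVI.

iv, bIII, bVI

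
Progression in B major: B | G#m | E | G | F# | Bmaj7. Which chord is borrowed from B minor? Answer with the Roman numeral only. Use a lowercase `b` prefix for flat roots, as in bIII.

bVI

In B major the diatonic chords are B, C#m, D#m, E, F#, G#m, A#dim. Of the given chords, B, G#m, E, F# and Bmaj7 are diatonic. But G (G–B–D) is foreign: the diatonic vi on degree 6 is G#m, whereas G comes from B minor. It is labeled bVI.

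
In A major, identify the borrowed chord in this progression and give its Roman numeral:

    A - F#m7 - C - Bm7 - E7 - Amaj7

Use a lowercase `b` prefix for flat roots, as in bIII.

The diatonic triads in A major are A, Bm, C#m, D, E, F#m, G#dim. A, F#m7, Bm7, E7 and Amaj7 are all diatonic. C (C–E–G) doesn't fit — on degree 3 A major would have C#m (iii). C is the degree-3 chord of A minor, so it is the borrowed bIII.

bIII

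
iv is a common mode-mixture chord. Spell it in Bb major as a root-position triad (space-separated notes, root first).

iv is built on scale degree 4, which is Eb in both Bb major and its parallel. In Bb minor the chord on Eb is Eb–Gb–Bb.

Eb Gb Bb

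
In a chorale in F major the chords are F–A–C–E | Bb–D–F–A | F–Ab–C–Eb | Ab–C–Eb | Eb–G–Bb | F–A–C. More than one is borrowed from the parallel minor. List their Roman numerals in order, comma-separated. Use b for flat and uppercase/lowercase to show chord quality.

F major has the diatonic set F, Gm, Am, Bb, C, Dm, Edim. F–A–C–E = Fmaj7, Bb–D–F–A = Bbmaj7 and F–A–C = F all belong to that set. F–Ab–C–Eb doesn't fit — on degree 1 F major would have F (I). Fm7 is the degree-1 chord of F minor, so it is the borrowed i7. Ab–C–Eb doesn't fit — on degree 3 F major would have Am (iii). Ab is the degree-3 chord of F minor, so it is the borrowed bIII. Eb–G–Bb is not: scale degree 7 in F major carries Edim (vii°). In F minor the chord on that degree is Eb, so here it functions as bVII, borrowed from the parallel minor.

i7, bIII, bVII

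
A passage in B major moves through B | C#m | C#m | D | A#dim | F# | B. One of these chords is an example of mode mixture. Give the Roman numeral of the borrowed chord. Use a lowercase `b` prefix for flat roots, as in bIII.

In B major the diatonic chords are B, C#m, D#m, E, F#, G#m, A#dim. B, C#m, A#dim and F# are all diatonic. D (D–F#–A) doesn't fit — on degree 3 B major would have D#m (iii). D is the degree-3 chord of B minor, so it is the borrowed bIII.

bIII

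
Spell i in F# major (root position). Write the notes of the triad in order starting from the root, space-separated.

The root, F#, is scale degree 1 — the same note in F# major and F# minor; only the chord quality changes. Stacking thirds in F# minor on F# gives F#–A–C#.

F# A C#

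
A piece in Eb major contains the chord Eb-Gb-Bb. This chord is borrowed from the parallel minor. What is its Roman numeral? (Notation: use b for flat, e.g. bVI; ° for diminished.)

The root Eb is the diatonic 1st degree of Eb major; the borrowing shows in the chord quality. The diatonic chord on degree 1 would be Eb (I), but Eb–Gb–Bb is the minor chord from Eb minor. As a borrowed chord it is labeled i.

i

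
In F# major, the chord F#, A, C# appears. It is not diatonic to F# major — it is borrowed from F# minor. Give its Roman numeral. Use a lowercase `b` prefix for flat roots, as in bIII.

F# is scale degree 1 in F# major. The diatonic chord on degree 1 would be F# (I), but F#–A–C# is the minor chord from F# minor. As a borrowed chord it is labeled i.

i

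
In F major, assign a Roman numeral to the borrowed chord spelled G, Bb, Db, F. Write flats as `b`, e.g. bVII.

G is scale degree 2 in F major. Diatonically F major has Gm (ii) on that degree; G–Bb–Db–F is instead the half-diminished-seventh chord native to F minor, so it takes the label iiø7.

iiø7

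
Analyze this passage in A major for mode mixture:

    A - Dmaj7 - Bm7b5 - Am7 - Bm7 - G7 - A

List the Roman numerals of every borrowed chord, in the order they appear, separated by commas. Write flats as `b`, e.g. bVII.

iiø7, i7, bVII7

A major has the diatonic set A, Bm, C#m, D, E, F#m, G#dim. A, Dmaj7 and Bm7 are all diatonic. Bm7b5 (B–D–F–A) is not: scale degree 2 in A major carries Bm (ii). In A minor the chord on that degree is Bm7b5, so here it functions as iiø7, borrowed from the parallel minor. But Am7 (A–C–E–G) is foreign: the diatonic I on degree 1 is A, whereas Am7 comes from A minor. It is labeled i7. G7 (G–B–D–F) is not: scale degree 7 in A major carries G#dim (vii°). In A minor the chord on that degree is G7, so here it functions as bVII7, borrowed from the parallel minor.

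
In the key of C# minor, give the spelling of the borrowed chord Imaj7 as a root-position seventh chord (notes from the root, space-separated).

C# E# G# B#

Imaj7 is built on scale degree 1, which is C# in both C# minor and its parallel. In C# major the chord on C# is C#–E#–G#–B#.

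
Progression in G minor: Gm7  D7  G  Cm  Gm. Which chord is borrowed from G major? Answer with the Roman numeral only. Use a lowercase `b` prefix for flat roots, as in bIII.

The diatonic triads in G minor (with V from harmonic minor) are Gm, Adim, Bb, Cm, D, Eb, F. Gm7, D7, Cm and Gm all belong to that set. G (G–B–D) is not: scale degree 1 in G minor carries Gm (i). In G major the chord on that degree is G, so here it functions as I, borrowed from the parallel major.

I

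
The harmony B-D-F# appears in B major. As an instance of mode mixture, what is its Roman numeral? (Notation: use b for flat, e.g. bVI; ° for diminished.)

The root B is the diatonic 1st degree of B major; the borrowing shows in the chord quality. The diatonic chord on degree 1 would be B (I), but B–D–F# is the minor chord from B minor. As a borrowed chord it is labeled i.

i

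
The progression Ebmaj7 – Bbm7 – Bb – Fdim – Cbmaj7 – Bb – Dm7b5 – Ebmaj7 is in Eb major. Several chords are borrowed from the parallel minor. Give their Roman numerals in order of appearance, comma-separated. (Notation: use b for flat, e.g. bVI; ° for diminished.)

v7, ii°, bVImaj7

In Eb major the diatonic chords are Eb, Fm, Gm, Ab, Bb, Cm, Ddim. Of the given chords, Ebmaj7, Bb and Dm7b5 are diatonic. Bbm7 (Bb–Db–F–Ab) is not: scale degree 5 in Eb major carries Bb (V). In Eb minor the chord on that degree is Bbm7, so here it functions as v7, borrowed from the parallel minor. But Fdim (F–Ab–Cb) is foreign: the diatonic ii on degree 2 is Fm, whereas Fdim comes from Eb minor. It is labeled ii°. Cbmaj7 (Cb–Eb–Gb–Bb) doesn't fit — on degree 6 Eb major would have Cm (vi). Cbmaj7 is the degree-6 chord of Eb minor, so it is the borrowed bVImaj7.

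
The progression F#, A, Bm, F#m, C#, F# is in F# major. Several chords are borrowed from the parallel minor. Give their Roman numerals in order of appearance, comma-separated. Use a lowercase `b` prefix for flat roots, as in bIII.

F# major has the diatonic set F#, G#m, A#m, B, C#, D#m, E#dim. F# and C# are both diatonic. But A (A–C#–E) is foreign: the diatonic iii on degree 3 is A#m, whereas A comes from F# minor. It is labeled bIII. Bm (B–D–F#) doesn't fit — on degree 4 F# major would have B (IV). Bm is the degree-4 chord of F# minor, so it is the borrowed iv. F#m (F#–A–C#) is not: scale degree 1 in F# major carries F# (I). In F# minor the chord on that degree is F#m, so here it functions as i, borrowed from the parallel minor.

bIII, iv, i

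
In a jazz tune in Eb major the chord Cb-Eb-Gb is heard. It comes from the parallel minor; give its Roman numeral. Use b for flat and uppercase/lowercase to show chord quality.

In Eb major scale degree 6 is C; Cb is its lowered form, from Eb minor. Cb–Eb–Gb is a major chord — the form found in Eb minor, not the diatonic vi (Cm). Borrowed into Eb major it is written bVI.

bVI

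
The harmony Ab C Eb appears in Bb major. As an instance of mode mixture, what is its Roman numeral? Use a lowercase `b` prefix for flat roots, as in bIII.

bVII

The root Ab is the lowered 7th scale degree — diatonically Bb major has A there. Diatonically Bb major has Adim (vii°) on that degree; Ab–C–Eb is instead the major chord native to Bb minor, so it takes the label bVII.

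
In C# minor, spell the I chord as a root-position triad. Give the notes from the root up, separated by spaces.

The root, C#, is scale degree 1 — the same note in C# minor and C# major; only the chord quality changes. In C# major the chord on C# is C#–E#–G#.

C# E# G#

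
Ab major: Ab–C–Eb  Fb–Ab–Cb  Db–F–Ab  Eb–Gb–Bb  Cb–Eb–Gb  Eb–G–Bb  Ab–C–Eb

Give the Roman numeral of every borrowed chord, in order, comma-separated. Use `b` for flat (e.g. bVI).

bVI, v, bIII

In Ab major the diatonic chords are Ab, Bbm, Cm, Db, Eb, Fm, Gdim. Ab–C–Eb = Ab, Db–F–Ab = Db and Eb–G–Bb = Eb are all diatonic. Fb–Ab–Cb is not: scale degree 6 in Ab major carries Fm (vi). In Ab minor the chord on that degree is Fb, so here it functions as bVI, borrowed from the parallel minor. Eb–Gb–Bb doesn't fit — on degree 5 Ab major would have Eb (V). Ebm is the degree-5 chord of Ab minor, so it is the borrowed v. But Cb–Eb–Gb is foreign: the diatonic iii on degree 3 is Cm, whereas Cb comes from Ab minor. It is labeled bIII.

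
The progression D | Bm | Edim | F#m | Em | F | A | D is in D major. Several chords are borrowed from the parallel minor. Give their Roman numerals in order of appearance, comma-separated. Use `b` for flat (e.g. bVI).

The diatonic triads in D major are D, Em, F#m, G, A, Bm, C#dim. Of the given chords, D, Bm, F#m, Em and A are diatonic. But Edim (E–G–Bb) is foreign: the diatonic ii on degree 2 is Em, whereas Edim comes from D minor. It is labeled ii°. F (F–A–C) doesn't fit — on degree 3 D major would have F#m (iii). F is the degree-3 chord of D minor, so it is the borrowed bIII.

ii°, bIII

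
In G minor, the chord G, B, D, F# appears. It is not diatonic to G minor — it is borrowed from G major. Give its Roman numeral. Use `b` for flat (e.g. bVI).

Imaj7

G is scale degree 1 in G minor. Diatonically G minor has Gm (i) on that degree; G–B–D–F# is instead the major-seventh chord native to G major, so it takes the label Imaj7.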